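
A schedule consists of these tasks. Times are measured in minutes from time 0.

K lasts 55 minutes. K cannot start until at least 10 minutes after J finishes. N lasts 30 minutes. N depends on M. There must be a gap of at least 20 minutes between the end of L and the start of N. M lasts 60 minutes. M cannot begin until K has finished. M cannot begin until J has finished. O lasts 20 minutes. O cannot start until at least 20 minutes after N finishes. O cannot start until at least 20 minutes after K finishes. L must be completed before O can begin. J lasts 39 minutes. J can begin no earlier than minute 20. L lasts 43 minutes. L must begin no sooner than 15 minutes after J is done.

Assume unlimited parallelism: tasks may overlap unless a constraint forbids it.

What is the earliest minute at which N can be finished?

214

J cannot begin until its own release at minute 20. It runs from minute 20 to 20 + 39 = minute 59.
After J (finishes minute 59, plus 15-minute gap → minute 74), L can start at minute 74 and finishes at minute 117.
K waits on J (finishes minute 59, plus 10-minute gap → minute 69), so it starts at minute 69 and finishes at 69 + 55 = minute 124.
For M: K (finishes minute 124); J (finishes minute 59). Taking the maximum gives a start of minute 124, and it finishes at 124 + 60 = minute 184.
N cannot start until M (finishes minute 184); L (finishes minute 117, plus 20-minute gap → minute 137). The controlling bound is minute 184, so N finishes at 184 + 30 = minute 214.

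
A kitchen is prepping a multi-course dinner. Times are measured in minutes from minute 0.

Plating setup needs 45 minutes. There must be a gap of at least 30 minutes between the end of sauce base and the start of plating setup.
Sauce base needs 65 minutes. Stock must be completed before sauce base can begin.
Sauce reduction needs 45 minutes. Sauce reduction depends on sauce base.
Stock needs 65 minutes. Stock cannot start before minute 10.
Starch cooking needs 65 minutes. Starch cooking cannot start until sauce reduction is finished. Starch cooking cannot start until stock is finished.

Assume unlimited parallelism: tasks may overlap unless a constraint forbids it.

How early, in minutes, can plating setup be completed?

Stock waits on its own release at minute 10, so it starts at minute 10 and finishes at 10 + 65 = minute 75.
Sauce base cannot begin until stock (finishes minute 75). It runs from minute 75 to 75 + 65 = minute 140.
After sauce base (finishes minute 140, plus 30-minute gap → minute 170), plating setup can start at minute 170 and finishes at minute 215.

215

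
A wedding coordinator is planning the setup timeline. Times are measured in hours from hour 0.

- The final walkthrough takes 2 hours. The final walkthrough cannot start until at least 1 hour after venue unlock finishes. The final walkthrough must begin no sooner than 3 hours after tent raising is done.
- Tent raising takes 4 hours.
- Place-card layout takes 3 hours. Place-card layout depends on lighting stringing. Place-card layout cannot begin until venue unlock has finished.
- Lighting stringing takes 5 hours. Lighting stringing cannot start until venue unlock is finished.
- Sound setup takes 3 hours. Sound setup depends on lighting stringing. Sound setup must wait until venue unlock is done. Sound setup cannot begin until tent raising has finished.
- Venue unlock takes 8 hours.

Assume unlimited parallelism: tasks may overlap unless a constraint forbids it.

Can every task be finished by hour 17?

Tent raising can start immediately at hour 0; it finishes at hour 4.
Nothing blocks venue unlock, so it runs from hour 0 to hour 8.
The final walkthrough needs all of venue unlock (finishes hour 8, plus 1-hour gap → hour 9); tent raising (finishes hour 4, plus 3-hour gap → hour 7). That puts its earliest start at hour 9; it finishes at 9 + 2 = hour 11.
Lighting stringing cannot begin until venue unlock (finishes hour 8). It runs from hour 8 to 8 + 5 = hour 13.
Place-card layout cannot start until lighting stringing (finishes hour 13); venue unlock (finishes hour 8). The controlling bound is hour 13, so place-card layout finishes at 13 + 3 = hour 16.
For sound setup: lighting stringing (finishes hour 13); venue unlock (finishes hour 8); tent raising (finishes hour 4). Taking the maximum gives a start of hour 13, and it finishes at 13 + 3 = hour 16.
Every task is finished by hour 16, which is no later than the deadline of 17, so the schedule is feasible.

Yes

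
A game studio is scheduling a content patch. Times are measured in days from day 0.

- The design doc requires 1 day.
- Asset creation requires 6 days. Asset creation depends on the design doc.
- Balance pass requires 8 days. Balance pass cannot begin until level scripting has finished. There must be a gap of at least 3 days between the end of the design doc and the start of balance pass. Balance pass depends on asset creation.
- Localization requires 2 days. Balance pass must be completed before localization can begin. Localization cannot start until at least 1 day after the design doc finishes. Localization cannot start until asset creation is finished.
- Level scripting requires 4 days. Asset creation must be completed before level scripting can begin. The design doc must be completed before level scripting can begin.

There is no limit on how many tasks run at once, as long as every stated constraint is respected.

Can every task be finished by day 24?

Yes

The design doc can start immediately at day 0; it finishes at day 1.
After the design doc (finishes day 1), asset creation can start at day 1 and finishes at day 7.
Level scripting needs all of asset creation (finishes day 7); the design doc (finishes day 1). That puts its earliest start at day 7; it finishes at 7 + 4 = day 11.
For balance pass: level scripting (finishes day 11); the design doc (finishes day 1, plus 3-day gap → day 4); asset creation (finishes day 7). Taking the maximum gives a start of day 11, and it finishes at 11 + 8 = day 19.
Localization cannot start until balance pass (finishes day 19); the design doc (finishes day 1, plus 1-day gap → day 2); asset creation (finishes day 7). The controlling bound is day 19, so localization finishes at 19 + 2 = day 21.
Every task is finished by day 21, which is no later than the deadline of 24, so the schedule is feasible.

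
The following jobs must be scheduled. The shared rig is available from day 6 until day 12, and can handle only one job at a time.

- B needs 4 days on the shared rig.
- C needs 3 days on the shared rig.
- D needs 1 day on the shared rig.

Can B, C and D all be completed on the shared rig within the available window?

The shared rig window is 12 − 6 = 6 days.
Running back to back, the jobs need 4 + 3 + 1 = 8 days on the shared rig.
Since 8 > 6, they cannot all fit.

No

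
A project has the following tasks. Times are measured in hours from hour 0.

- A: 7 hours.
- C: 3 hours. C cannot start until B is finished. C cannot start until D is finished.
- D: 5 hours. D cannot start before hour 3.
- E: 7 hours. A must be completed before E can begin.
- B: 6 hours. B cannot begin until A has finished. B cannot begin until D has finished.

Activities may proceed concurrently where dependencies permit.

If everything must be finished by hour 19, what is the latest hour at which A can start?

3

C must finish by hour 19; it takes 3 hours, so it must start by 19 − 3 = hour 16.
B feeds into C (must start by hour 16); so B must finish by hour 16 and therefore start by hour 10.
To finish by hour 19, E (duration 7) must start no later than hour 12.
A has several dependents: B (must start by hour 10); E (must start by hour 12). The earliest of those limits is hour 10, so A must start by 10 − 7 = hour 3.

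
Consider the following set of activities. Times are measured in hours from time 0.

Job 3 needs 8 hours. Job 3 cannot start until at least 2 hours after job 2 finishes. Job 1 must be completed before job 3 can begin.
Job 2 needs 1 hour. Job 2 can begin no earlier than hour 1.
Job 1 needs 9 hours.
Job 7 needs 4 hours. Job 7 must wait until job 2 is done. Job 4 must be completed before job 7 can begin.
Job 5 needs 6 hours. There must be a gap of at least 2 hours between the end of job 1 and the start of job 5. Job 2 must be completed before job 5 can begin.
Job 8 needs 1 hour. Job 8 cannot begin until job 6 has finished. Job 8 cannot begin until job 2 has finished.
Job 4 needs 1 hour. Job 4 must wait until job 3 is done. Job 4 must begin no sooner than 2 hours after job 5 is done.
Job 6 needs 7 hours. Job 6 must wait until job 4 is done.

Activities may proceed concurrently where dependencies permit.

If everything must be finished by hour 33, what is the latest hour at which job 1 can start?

5

Job 8 has no dependents, so it just needs to finish by hour 33. Starting by 33 − 1 = hour 32 achieves that.
Since job 8 (must start by hour 32) depends on it, job 6 must finish by hour 32. Backing off its 7-hour duration gives a latest start of hour 25.
To finish by hour 33, job 7 (duration 4) must start no later than hour 29.
For job 4: job 6 (must start by hour 25); job 7 (must start by hour 29). The most restrictive is hour 25; with a 1-hour duration, job 4 must start by hour 24.
Job 3 has to be done before job 4 (must start by hour 24). That means finishing by hour 24, i.e. starting by 24 − 8 = hour 16.
Job 5 feeds into job 4 (must start by hour 24, minus 2-hour gap → hour 22); so job 5 must finish by hour 22 and therefore start by hour 16.
Job 1 feeds job 3 (must start by hour 16); job 5 (must start by hour 16, minus 2-hour gap → hour 14). Taking the minimum, job 1 must finish by hour 14 and start by 14 − 9 = hour 5.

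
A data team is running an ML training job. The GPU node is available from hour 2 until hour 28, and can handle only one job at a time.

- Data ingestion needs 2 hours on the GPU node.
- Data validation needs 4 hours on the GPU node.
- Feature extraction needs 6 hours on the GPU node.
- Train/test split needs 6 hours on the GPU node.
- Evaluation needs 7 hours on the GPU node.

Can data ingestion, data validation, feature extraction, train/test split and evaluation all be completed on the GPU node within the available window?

The GPU node window is 28 − 2 = 26 hours.
Running back to back, the jobs need 2 + 4 + 6 + 6 + 7 = 25 hours on the GPU node.
Since 25 ≤ 26, they fit within the window.

Yes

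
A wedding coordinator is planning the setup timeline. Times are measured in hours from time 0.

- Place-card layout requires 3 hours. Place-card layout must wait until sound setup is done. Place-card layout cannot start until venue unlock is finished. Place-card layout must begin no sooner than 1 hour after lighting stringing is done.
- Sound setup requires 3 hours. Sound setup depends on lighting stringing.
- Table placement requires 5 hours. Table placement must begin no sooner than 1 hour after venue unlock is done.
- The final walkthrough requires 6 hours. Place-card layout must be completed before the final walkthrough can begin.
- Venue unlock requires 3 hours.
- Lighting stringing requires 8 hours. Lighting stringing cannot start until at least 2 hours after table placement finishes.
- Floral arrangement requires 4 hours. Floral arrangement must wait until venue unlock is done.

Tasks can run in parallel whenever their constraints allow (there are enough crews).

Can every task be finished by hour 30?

Venue unlock has no prerequisites, so it starts at hour 0 and finishes at hour 3.
After venue unlock (finishes hour 3), floral arrangement can start at hour 3 and finishes at hour 7.
Table placement waits on venue unlock (finishes hour 3, plus 1-hour gap → hour 4), so it starts at hour 4 and finishes at 4 + 5 = hour 9.
Lighting stringing cannot begin until table placement (finishes hour 9, plus 2-hour gap → hour 11). It runs from hour 11 to 11 + 8 = hour 19.
Sound setup waits on lighting stringing (finishes hour 19), so it starts at hour 19 and finishes at 19 + 3 = hour 22.
For place-card layout: sound setup (finishes hour 22); venue unlock (finishes hour 3); lighting stringing (finishes hour 19, plus 1-hour gap → hour 20). Taking the maximum gives a start of hour 22, and it finishes at 22 + 3 = hour 25.
The final walkthrough cannot begin until place-card layout (finishes hour 25). It runs from hour 25 to 25 + 6 = hour 31.
The earliest everything can be done is hour 31, which is after the deadline of 30, so it is not possible.

No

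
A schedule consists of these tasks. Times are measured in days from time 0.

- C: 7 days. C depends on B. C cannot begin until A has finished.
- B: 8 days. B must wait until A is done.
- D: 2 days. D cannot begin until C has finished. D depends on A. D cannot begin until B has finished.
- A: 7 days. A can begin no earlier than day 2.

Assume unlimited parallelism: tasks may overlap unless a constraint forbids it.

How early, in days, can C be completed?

24

After its own release at day 2, A can start at day 2 and finishes at day 9.
B cannot begin until A (finishes day 9). It runs from day 9 to 9 + 8 = day 17.
For C: B (finishes day 17); A (finishes day 9). Taking the maximum gives a start of day 17, and it finishes at 17 + 7 = day 24.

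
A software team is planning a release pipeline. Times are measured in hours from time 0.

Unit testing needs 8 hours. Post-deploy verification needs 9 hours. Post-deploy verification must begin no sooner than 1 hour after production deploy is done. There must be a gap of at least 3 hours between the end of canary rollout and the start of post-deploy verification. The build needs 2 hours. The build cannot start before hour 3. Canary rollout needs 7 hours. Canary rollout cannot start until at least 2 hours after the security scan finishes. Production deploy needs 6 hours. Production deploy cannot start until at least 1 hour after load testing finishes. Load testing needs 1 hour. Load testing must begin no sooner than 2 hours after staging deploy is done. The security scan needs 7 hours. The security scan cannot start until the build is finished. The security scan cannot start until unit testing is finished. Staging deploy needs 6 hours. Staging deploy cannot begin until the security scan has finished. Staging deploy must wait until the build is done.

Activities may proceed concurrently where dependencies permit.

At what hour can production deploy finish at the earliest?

31

Unit testing has no prerequisites, so it starts at hour 0 and finishes at hour 8.
The build waits on its own release at hour 3, so it starts at hour 3 and finishes at 3 + 2 = hour 5.
The security scan needs all of the build (finishes hour 5); unit testing (finishes hour 8). That puts its earliest start at hour 8; it finishes at 8 + 7 = hour 15.
Staging deploy cannot start until the security scan (finishes hour 15); the build (finishes hour 5). The controlling bound is hour 15, so staging deploy finishes at 15 + 6 = hour 21.
Load testing waits on staging deploy (finishes hour 21, plus 2-hour gap → hour 23), so it starts at hour 23 and finishes at 23 + 1 = hour 24.
Production deploy waits on load testing (finishes hour 24, plus 1-hour gap → hour 25), so it starts at hour 25 and finishes at 25 + 6 = hour 31.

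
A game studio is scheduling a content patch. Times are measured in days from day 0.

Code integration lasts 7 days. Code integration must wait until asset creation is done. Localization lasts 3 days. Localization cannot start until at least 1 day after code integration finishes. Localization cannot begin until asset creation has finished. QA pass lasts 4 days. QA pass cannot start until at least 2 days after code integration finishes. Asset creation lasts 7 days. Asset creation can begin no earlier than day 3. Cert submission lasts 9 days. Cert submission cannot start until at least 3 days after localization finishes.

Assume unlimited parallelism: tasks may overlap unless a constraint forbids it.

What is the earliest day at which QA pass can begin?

Asset creation cannot begin until its own release at day 3. It runs from day 3 to 3 + 7 = day 10.
Code integration cannot begin until asset creation (finishes day 10). It runs from day 10 to 10 + 7 = day 17.
QA pass waits on code integration (finishes day 17, plus 2-day gap → day 19), so the earliest it can start is day 19.

19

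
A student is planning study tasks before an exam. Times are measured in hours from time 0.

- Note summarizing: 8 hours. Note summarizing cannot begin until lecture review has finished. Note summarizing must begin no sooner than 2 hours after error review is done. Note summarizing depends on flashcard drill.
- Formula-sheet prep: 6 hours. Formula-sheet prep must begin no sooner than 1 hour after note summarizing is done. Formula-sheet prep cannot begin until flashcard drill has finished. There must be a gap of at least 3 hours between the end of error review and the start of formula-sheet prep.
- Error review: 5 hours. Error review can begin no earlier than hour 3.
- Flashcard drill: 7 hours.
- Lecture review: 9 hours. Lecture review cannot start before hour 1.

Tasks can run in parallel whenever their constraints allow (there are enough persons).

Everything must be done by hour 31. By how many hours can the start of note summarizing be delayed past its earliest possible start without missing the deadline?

Error review waits on its own release at hour 3, so it starts at hour 3 and finishes at 3 + 5 = hour 8.
Flashcard drill has no prerequisites, so it starts at hour 0 and finishes at hour 7.
Lecture review cannot begin until its own release at hour 1. It runs from hour 1 to 1 + 9 = hour 10.
Note summarizing needs all of lecture review (finishes hour 10); error review (finishes hour 8, plus 2-hour gap → hour 10); flashcard drill (finishes hour 7). That puts its earliest start at hour 10; it finishes at 10 + 8 = hour 18.

Working backward from the deadline:
To finish by hour 31, formula-sheet prep (duration 6) must start no later than hour 25.
Since formula-sheet prep (must start by hour 25, minus 1-hour gap → hour 24) depends on it, note summarizing must finish by hour 24. Backing off its 8-hour duration gives a latest start of hour 16.
So note summarizing can start as early as hour 10 and as late as hour 16, giving 16 − 10 = 6 hours of slack.

6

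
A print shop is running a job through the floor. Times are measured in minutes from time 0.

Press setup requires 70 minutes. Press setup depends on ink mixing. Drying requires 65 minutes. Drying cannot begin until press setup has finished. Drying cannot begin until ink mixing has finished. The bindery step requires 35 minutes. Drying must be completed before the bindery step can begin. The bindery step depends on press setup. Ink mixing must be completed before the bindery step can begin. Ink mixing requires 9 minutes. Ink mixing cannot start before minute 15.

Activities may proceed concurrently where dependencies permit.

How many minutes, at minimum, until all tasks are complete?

194

Ink mixing waits on its own release at minute 15, so it starts at minute 15 and finishes at 15 + 9 = minute 24.
After ink mixing (finishes minute 24), press setup can start at minute 24 and finishes at minute 94.
For drying: press setup (finishes minute 94); ink mixing (finishes minute 24). Taking the maximum gives a start of minute 94, and it finishes at 94 + 65 = minute 159.
For the bindery step: drying (finishes minute 159); press setup (finishes minute 94); ink mixing (finishes minute 24). Taking the maximum gives a start of minute 159, and it finishes at 159 + 35 = minute 194.
All tasks are finished once the last one completes. Finish times: Ink mixing at 24, Press setup at 94, Drying at 159, The bindery step at 194. The latest is minute 194.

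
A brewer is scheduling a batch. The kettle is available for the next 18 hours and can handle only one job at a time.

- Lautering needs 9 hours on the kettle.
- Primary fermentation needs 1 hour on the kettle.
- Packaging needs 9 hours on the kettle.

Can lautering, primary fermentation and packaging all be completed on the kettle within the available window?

No

Running back to back, the jobs need 9 + 1 + 9 = 19 hours on the kettle.
Since 19 > 18, they cannot all fit.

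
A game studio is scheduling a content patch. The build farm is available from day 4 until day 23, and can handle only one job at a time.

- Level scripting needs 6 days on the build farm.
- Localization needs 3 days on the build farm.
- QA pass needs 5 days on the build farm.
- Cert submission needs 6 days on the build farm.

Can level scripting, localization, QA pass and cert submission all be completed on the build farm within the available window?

The build farm window is 23 − 4 = 19 days.
Running back to back, the jobs need 6 + 3 + 5 + 6 = 20 days on the build farm.
Since 20 > 19, they cannot all fit.

No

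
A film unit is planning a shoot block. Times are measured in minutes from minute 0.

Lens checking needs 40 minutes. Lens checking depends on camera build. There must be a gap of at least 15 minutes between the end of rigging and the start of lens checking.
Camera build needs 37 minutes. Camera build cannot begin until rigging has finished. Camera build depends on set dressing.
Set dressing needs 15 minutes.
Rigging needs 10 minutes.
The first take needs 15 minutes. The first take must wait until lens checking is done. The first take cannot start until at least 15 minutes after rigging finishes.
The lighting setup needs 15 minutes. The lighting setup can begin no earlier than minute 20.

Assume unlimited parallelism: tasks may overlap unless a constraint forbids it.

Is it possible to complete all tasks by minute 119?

The lighting setup waits on its own release at minute 20, so it starts at minute 20 and finishes at 20 + 15 = minute 35.
Set dressing has no prerequisites, so it starts at minute 0 and finishes at minute 15.
Rigging has no prerequisites, so it starts at minute 0 and finishes at minute 10.
Camera build needs all of rigging (finishes minute 10); set dressing (finishes minute 15). That puts its earliest start at minute 15; it finishes at 15 + 37 = minute 52.
Lens checking needs all of camera build (finishes minute 52); rigging (finishes minute 10, plus 15-minute gap → minute 25). That puts its earliest start at minute 52; it finishes at 52 + 40 = minute 92.
The first take has to wait for lens checking (finishes minute 92); rigging (finishes minute 10, plus 15-minute gap → minute 25). The latest of these is minute 92, so the first take runs minute 92 to 92 + 15 = minute 107.
Every task is finished by minute 107, which is no later than the deadline of 119, so the schedule is feasible.

Yes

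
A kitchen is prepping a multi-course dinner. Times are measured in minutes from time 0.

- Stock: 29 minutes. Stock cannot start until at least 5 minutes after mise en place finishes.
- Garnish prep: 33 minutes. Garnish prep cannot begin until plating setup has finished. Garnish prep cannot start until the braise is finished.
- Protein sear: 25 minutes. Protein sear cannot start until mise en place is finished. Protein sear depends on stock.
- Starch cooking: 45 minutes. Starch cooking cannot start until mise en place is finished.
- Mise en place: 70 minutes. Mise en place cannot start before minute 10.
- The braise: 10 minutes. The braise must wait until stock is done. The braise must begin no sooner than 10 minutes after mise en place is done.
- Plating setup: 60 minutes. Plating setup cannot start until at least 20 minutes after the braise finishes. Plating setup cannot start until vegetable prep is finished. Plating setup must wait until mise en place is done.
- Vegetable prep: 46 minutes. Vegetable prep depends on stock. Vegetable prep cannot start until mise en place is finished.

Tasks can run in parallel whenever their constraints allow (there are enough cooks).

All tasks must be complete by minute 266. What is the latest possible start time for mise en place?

23

Nothing follows garnish prep; the deadline of minute 266 is its only limit. It must start by 266 − 33 = minute 233.
Plating setup feeds into garnish prep (must start by minute 233); so plating setup must finish by minute 233 and therefore start by minute 173.
The braise has several dependents: plating setup (must start by minute 173, minus 20-minute gap → minute 153); garnish prep (must start by minute 233). The earliest of those limits is minute 153, so the braise must start by 153 − 10 = minute 143.
To finish by minute 266, protein sear (duration 25) must start no later than minute 241.
Vegetable prep has to be done before plating setup (must start by minute 173). That means finishing by minute 173, i.e. starting by 173 − 46 = minute 127.
For stock: the braise (must start by minute 143); protein sear (must start by minute 241); vegetable prep (must start by minute 127). The most restrictive is minute 127; with a 29-minute duration, stock must start by minute 98.
Starch cooking must finish by minute 266; it takes 45 minutes, so it must start by 266 − 45 = minute 221.
For mise en place: stock (must start by minute 98, minus 5-minute gap → minute 93); the braise (must start by minute 143, minus 10-minute gap → minute 133); protein sear (must start by minute 241); vegetable prep (must start by minute 127); starch cooking (must start by minute 221); plating setup (must start by minute 173). The most restrictive is minute 93; with a 70-minute duration, mise en place must start by minute 23.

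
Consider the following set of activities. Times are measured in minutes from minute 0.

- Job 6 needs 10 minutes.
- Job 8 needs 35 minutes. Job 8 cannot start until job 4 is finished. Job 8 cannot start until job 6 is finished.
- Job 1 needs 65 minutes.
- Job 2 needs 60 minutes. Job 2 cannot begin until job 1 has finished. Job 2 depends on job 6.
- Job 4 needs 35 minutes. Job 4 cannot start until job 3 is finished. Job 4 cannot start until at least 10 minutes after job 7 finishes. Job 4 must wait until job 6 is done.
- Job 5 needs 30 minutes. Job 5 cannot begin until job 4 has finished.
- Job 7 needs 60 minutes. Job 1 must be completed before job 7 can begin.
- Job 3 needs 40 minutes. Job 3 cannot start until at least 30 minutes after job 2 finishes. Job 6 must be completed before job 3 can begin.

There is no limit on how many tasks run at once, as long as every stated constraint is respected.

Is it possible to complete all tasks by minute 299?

Yes

Nothing blocks job 6, so it runs from minute 0 to minute 10.
Job 1 can start immediately at minute 0; it finishes at minute 65.
Job 7 waits on job 1 (finishes minute 65), so it starts at minute 65 and finishes at 65 + 60 = minute 125.
Job 2 needs all of job 1 (finishes minute 65); job 6 (finishes minute 10). That puts its earliest start at minute 65; it finishes at 65 + 60 = minute 125.
For job 3: job 2 (finishes minute 125, plus 30-minute gap → minute 155); job 6 (finishes minute 10). Taking the maximum gives a start of minute 155, and it finishes at 155 + 40 = minute 195.
Job 4 cannot start until job 3 (finishes minute 195); job 7 (finishes minute 125, plus 10-minute gap → minute 135); job 6 (finishes minute 10). The controlling bound is minute 195, so job 4 finishes at 195 + 35 = minute 230.
Job 8 cannot start until job 4 (finishes minute 230); job 6 (finishes minute 10). The controlling bound is minute 230, so job 8 finishes at 230 + 35 = minute 265.
Job 5 waits on job 4 (finishes minute 230), so it starts at minute 230 and finishes at 230 + 30 = minute 260.
Every task is finished by minute 265, which is no later than the deadline of 299, so the schedule is feasible.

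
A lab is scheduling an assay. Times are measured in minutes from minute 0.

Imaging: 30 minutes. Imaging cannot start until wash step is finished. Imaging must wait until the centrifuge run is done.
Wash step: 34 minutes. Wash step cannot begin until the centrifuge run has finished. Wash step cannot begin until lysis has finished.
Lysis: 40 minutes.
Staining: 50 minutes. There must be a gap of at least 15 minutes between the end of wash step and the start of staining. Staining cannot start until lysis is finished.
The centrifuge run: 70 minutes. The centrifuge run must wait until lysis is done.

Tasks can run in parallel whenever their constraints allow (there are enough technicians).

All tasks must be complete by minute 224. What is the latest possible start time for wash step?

Staining must finish by minute 224; it takes 50 minutes, so it must start by 224 − 50 = minute 174.
Imaging must finish by minute 224; it takes 30 minutes, so it must start by 224 − 30 = minute 194.
For wash step: staining (must start by minute 174, minus 15-minute gap → minute 159); imaging (must start by minute 194). The most restrictive is minute 159; with a 34-minute duration, wash step must start by minute 125.

125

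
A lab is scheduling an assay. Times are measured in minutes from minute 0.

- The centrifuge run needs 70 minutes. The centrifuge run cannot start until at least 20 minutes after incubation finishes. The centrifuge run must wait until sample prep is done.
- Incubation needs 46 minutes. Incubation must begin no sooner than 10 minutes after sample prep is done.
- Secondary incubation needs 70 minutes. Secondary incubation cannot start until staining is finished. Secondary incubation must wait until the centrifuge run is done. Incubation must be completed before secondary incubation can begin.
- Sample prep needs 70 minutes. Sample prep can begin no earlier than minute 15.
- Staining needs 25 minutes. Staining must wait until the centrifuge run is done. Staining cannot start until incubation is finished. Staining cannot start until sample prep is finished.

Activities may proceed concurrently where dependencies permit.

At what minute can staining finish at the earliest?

256

After its own release at minute 15, sample prep can start at minute 15 and finishes at minute 85.
After sample prep (finishes minute 85, plus 10-minute gap → minute 95), incubation can start at minute 95 and finishes at minute 141.
The centrifuge run cannot start until incubation (finishes minute 141, plus 20-minute gap → minute 161); sample prep (finishes minute 85). The controlling bound is minute 161, so the centrifuge run finishes at 161 + 70 = minute 231.
Staining needs all of the centrifuge run (finishes minute 231); incubation (finishes minute 141); sample prep (finishes minute 85). That puts its earliest start at minute 231; it finishes at 231 + 25 = minute 256.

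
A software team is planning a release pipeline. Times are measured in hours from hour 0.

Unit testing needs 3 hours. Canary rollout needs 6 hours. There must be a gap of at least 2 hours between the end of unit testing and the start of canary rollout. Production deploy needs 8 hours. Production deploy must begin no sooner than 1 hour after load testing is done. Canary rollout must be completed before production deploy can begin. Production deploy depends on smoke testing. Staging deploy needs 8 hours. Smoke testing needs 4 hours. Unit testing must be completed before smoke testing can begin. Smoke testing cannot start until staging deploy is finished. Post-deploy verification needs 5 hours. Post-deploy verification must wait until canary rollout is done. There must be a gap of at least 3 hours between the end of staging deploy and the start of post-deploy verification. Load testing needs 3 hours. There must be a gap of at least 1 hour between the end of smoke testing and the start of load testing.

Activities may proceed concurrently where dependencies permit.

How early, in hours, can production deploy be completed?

25

Staging deploy has no prerequisites, so it starts at hour 0 and finishes at hour 8.
Nothing blocks unit testing, so it runs from hour 0 to hour 3.
After unit testing (finishes hour 3, plus 2-hour gap → hour 5), canary rollout can start at hour 5 and finishes at hour 11.
Smoke testing needs all of unit testing (finishes hour 3); staging deploy (finishes hour 8). That puts its earliest start at hour 8; it finishes at 8 + 4 = hour 12.
Load testing cannot begin until smoke testing (finishes hour 12, plus 1-hour gap → hour 13). It runs from hour 13 to 13 + 3 = hour 16.
Production deploy needs all of load testing (finishes hour 16, plus 1-hour gap → hour 17); canary rollout (finishes hour 11); smoke testing (finishes hour 12). That puts its earliest start at hour 17; it finishes at 17 + 8 = hour 25.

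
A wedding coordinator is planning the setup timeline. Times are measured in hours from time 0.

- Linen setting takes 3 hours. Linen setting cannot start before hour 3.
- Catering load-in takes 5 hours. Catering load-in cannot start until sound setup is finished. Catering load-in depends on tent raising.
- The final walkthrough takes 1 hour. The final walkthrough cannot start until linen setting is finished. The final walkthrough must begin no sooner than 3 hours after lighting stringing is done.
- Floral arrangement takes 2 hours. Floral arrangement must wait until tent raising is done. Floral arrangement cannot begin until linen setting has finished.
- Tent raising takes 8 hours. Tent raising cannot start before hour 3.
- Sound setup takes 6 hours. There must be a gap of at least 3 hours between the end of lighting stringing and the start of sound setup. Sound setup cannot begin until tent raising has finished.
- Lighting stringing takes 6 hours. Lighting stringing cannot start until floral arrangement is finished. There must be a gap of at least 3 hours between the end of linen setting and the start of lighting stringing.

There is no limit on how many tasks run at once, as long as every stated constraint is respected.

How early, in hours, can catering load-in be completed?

33

Linen setting waits on its own release at hour 3, so it starts at hour 3 and finishes at 3 + 3 = hour 6.
Tent raising waits on its own release at hour 3, so it starts at hour 3 and finishes at 3 + 8 = hour 11.
Floral arrangement cannot start until tent raising (finishes hour 11); linen setting (finishes hour 6). The controlling bound is hour 11, so floral arrangement finishes at 11 + 2 = hour 13.
Lighting stringing has to wait for floral arrangement (finishes hour 13); linen setting (finishes hour 6, plus 3-hour gap → hour 9). The latest of these is hour 13, so lighting stringing runs hour 13 to 13 + 6 = hour 19.
Sound setup has to wait for lighting stringing (finishes hour 19, plus 3-hour gap → hour 22); tent raising (finishes hour 11). The latest of these is hour 22, so sound setup runs hour 22 to 22 + 6 = hour 28.
For catering load-in: sound setup (finishes hour 28); tent raising (finishes hour 11). Taking the maximum gives a start of hour 28, and it finishes at 28 + 5 = hour 33.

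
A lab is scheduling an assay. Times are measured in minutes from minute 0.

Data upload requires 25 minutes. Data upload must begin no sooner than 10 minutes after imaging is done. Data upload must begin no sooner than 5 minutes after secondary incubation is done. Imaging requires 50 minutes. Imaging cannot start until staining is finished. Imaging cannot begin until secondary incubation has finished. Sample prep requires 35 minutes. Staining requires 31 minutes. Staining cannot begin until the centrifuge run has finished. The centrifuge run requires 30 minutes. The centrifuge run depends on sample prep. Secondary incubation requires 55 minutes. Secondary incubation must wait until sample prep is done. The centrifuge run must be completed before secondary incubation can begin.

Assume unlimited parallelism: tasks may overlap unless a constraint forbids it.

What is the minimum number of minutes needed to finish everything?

205

Nothing blocks sample prep, so it runs from minute 0 to minute 35.
After sample prep (finishes minute 35), the centrifuge run can start at minute 35 and finishes at minute 65.
For secondary incubation: sample prep (finishes minute 35); the centrifuge run (finishes minute 65). Taking the maximum gives a start of minute 65, and it finishes at 65 + 55 = minute 120.
Staining waits on the centrifuge run (finishes minute 65), so it starts at minute 65 and finishes at 65 + 31 = minute 96.
Imaging needs all of staining (finishes minute 96); secondary incubation (finishes minute 120). That puts its earliest start at minute 120; it finishes at 120 + 50 = minute 170.
For data upload: imaging (finishes minute 170, plus 10-minute gap → minute 180); secondary incubation (finishes minute 120, plus 5-minute gap → minute 125). Taking the maximum gives a start of minute 180, and it finishes at 180 + 25 = minute 205.
All tasks are finished once the last one completes. Finish times: Sample prep at 35, The centrifuge run at 65, Staining at 96, Secondary incubation at 120, Imaging at 170, Data upload at 205. The latest is minute 205.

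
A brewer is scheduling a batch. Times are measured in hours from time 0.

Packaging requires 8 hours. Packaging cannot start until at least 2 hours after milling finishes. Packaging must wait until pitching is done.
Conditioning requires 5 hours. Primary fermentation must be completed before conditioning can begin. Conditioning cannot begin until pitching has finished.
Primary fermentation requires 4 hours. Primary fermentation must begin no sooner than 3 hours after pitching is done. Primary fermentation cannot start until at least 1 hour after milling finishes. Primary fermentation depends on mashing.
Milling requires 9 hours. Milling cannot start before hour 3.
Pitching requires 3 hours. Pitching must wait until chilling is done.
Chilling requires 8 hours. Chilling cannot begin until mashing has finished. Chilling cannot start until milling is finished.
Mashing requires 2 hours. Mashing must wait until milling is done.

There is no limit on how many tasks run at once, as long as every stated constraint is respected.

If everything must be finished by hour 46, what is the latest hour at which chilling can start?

23

To finish by hour 46, conditioning (duration 5) must start no later than hour 41.
Primary fermentation has to be done before conditioning (must start by hour 41). That means finishing by hour 41, i.e. starting by 41 − 4 = hour 37.
Packaging must finish by hour 46; it takes 8 hours, so it must start by 46 − 8 = hour 38.
Pitching feeds primary fermentation (must start by hour 37, minus 3-hour gap → hour 34); conditioning (must start by hour 41); packaging (must start by hour 38). Taking the minimum, pitching must finish by hour 34 and start by 34 − 3 = hour 31.
Since pitching (must start by hour 31) depends on it, chilling must finish by hour 31. Backing off its 8-hour duration gives a latest start of hour 23.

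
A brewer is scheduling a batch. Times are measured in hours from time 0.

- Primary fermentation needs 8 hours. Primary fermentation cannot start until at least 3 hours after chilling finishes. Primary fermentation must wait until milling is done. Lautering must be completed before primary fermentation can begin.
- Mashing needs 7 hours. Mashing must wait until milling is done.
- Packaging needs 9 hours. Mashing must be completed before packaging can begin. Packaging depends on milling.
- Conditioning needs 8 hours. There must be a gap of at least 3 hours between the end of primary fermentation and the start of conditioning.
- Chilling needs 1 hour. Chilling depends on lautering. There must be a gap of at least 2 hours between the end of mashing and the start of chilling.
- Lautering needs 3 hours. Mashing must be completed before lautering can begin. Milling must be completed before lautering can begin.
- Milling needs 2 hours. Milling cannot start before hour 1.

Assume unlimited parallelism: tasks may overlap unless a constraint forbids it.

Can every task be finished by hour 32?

No

Milling cannot begin until its own release at hour 1. It runs from hour 1 to 1 + 2 = hour 3.
After milling (finishes hour 3), mashing can start at hour 3 and finishes at hour 10.
Packaging has to wait for mashing (finishes hour 10); milling (finishes hour 3). The latest of these is hour 10, so packaging runs hour 10 to 10 + 9 = hour 19.
For lautering: mashing (finishes hour 10); milling (finishes hour 3). Taking the maximum gives a start of hour 10, and it finishes at 10 + 3 = hour 13.
Chilling cannot start until lautering (finishes hour 13); mashing (finishes hour 10, plus 2-hour gap → hour 12). The controlling bound is hour 13, so chilling finishes at 13 + 1 = hour 14.
Primary fermentation needs all of chilling (finishes hour 14, plus 3-hour gap → hour 17); milling (finishes hour 3); lautering (finishes hour 13). That puts its earliest start at hour 17; it finishes at 17 + 8 = hour 25.
After primary fermentation (finishes hour 25, plus 3-hour gap → hour 28), conditioning can start at hour 28 and finishes at hour 36.
The earliest everything can be done is hour 36, which is after the deadline of 32, so it is not possible.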